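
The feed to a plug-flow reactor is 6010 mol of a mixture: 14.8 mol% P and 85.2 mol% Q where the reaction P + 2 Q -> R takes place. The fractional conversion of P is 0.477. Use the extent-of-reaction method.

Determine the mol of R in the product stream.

424 mol

P reacted = 0.477 × 889.5 = 424.3 mol; ν_P = −1, so ξ = 424.3/1 = 424.3 mol.
Outlet amounts (n = n₀ + ν ξ):
  P: 889.5 − 1(424.3) = 465.2
  Q: 5121 − 2(424.3) = 4272
  R: 0 + 1(424.3) = 424.3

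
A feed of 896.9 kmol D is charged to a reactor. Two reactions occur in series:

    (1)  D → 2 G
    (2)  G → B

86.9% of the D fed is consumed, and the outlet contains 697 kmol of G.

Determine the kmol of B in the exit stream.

862 kmol

Conversion of D: D consumed = 1ξ₁ = 0.869 × 896.9 → ξ₁ = 779.4 kmol.
G balance: n_G = 0 + 2ξ₁ − 1ξ₂ = 697 → ξ₂ = (2·779.4 − 697)/1 = 861.8 kmol.
Outlet amounts (n = n₀ + Σ ν·ξ):
  D: 896.9 − 1(779.4) = 117.5
  G: 0 + 2(779.4) − 1(861.8) = 697
  B: 0 + 1(861.8) = 861.8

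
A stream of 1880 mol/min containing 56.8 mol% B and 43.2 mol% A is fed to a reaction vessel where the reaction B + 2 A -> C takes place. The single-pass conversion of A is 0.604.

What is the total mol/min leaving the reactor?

1390 mol/min

A reacted = 0.604 × 812.2 = 490.5 mol/min; ν_A = −2, so ξ = 490.5/2 = 245.3 mol/min.
Outlet amounts (n = n₀ + ν ξ):
  B: 1068 − 1(245.3) = 822.6
  A: 812.2 − 2(245.3) = 321.6
  C: 0 + 1(245.3) = 245.3
Total out = 822.6 + 321.6 + 245.3 = 1389 mol/min.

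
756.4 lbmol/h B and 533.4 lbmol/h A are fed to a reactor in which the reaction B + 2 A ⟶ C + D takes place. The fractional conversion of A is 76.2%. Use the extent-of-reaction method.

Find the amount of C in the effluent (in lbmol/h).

203 lbmol/h

A reacted = 0.762 × 533.4 = 406.5 lbmol/h; ν_A = −2, so ξ = 406.5/2 = 203.2 lbmol/h.
Outlet amounts (n = n₀ + ν ξ):
  B: 756.4 − 1(203.2) = 553.2
  A: 533.4 − 2(203.2) = 126.9
  C: 0 + 1(203.2) = 203.2
  D: 0 + 1(203.2) = 203.2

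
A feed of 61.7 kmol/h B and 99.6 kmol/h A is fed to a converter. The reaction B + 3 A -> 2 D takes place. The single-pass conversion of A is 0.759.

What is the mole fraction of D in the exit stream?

0.454

A reacted = 0.759 × 99.6 = 75.6 kmol/h; ν_A = −3, so ξ = 75.6/3 = 25.2 kmol/h.
Outlet amounts (n = n₀ + ν ξ):
  B: 61.7 − 1(25.2) = 36.5
  A: 99.6 − 3(25.2) = 24
  D: 0 + 2(25.2) = 50.4
Total out = 110.9 kmol/h; y_D = 50.4 / 110.9 = 0.4544.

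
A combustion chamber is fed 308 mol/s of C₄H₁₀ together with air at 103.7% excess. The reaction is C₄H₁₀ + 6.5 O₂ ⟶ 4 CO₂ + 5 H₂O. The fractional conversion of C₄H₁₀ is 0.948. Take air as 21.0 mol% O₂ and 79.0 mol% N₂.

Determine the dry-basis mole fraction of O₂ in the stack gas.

0.117

Stoichiometric O₂ = 6.5 × 308 = 2002 mol/s; O₂ fed = 2002 × 2.037 = 4078 mol/s.
N₂ fed = 4078 × 79/21 = 15340 mol/s.
Fuel reacted = 0.948 × 308 → ξ = 292 mol/s.
Outlet (n = n₀ + ν ξ):
  C₄H₁₀: 308 − 1(292) = 16.02
  O₂: 4078 − 6.5(292) = 2180
  N₂: 15340 (inert)
  CO₂: 0 + 4(292) = 1168
  H₂O: 0 + 5(292) = 1460
Dry total = 18710 mol/s; y_O₂ (dry) = 2180 / 18710 = 0.1166.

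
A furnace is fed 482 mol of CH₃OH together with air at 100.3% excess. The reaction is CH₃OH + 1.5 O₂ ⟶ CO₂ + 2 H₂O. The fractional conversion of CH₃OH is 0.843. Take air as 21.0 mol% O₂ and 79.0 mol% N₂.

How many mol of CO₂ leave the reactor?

406 mol

Stoichiometric O₂ = 1.5 × 482 = 723 mol; O₂ fed = 723 × 2.003 = 1448 mol.
N₂ fed = 1448 × 79/21 = 5448 mol.
Fuel reacted = 0.843 × 482 → ξ = 406.3 mol.
Outlet (n = n₀ + ν ξ):
  CH₃OH: 482 − 1(406.3) = 75.67
  O₂: 1448 − 1.5(406.3) = 838.7
  N₂: 5448 (inert)
  CO₂: 0 + 1(406.3) = 406.3
  H₂O: 0 + 2(406.3) = 812.7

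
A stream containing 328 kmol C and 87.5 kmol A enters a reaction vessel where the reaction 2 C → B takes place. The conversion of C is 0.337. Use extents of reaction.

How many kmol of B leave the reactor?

C reacted = 0.337 × 328 = 110.5 kmol; ν_C = −2, so ξ = 110.5/2 = 55.27 kmol.
Outlet amounts (n = n₀ + ν ξ):
  C: 328 − 2(55.27) = 217.5
  B: 0 + 1(55.27) = 55.27
  A: 87.5 (inert)

55.3 kmol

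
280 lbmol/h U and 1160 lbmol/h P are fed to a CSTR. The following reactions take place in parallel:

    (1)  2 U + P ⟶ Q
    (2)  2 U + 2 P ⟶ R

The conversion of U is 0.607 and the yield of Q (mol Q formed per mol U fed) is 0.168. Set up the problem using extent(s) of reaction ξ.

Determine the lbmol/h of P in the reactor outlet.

Yield of Q: 1ξ₁ / 280 = 0.168 → ξ₁ = 47.04 lbmol/h.
Conversion of U: 2ξ₁ + 2ξ₂ = 0.607 × 280 = 170 → ξ₂ = 37.94 lbmol/h.
Outlet amounts (n = n₀ + Σ ν·ξ):
  U: 280 − 2(47.04) − 2(37.94) = 110
  P: 1160 − 1(47.04) − 2(37.94) = 1037
  Q: 0 + 1(47.04) = 47.04
  R: 0 + 1(37.94) = 37.94

1040 lbmol/h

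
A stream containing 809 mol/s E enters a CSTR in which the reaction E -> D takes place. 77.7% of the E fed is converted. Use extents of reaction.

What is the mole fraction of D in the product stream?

E reacted = 0.777 × 809 = 628.6 mol/s; ν_E = −1, so ξ = 628.6/1 = 628.6 mol/s.
Outlet amounts (n = n₀ + ν ξ):
  E: 809 − 1(628.6) = 180.4
  D: 0 + 1(628.6) = 628.6
Total out = 809 mol/s; y_D = 628.6 / 809 = 0.777.

0.777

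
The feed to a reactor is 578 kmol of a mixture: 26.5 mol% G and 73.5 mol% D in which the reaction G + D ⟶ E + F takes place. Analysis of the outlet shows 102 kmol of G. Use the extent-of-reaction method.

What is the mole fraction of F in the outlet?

0.0885

For G: n = n₀ − 1ξ → 102 = 153.2 − 1ξ, giving ξ = 51.17 kmol.
Outlet amounts (n = n₀ + ν ξ):
  G: 153.2 − 1(51.17) = 102
  D: 424.8 − 1(51.17) = 373.7
  E: 0 + 1(51.17) = 51.17
  F: 0 + 1(51.17) = 51.17
Total out = 578 kmol; y_F = 51.17 / 578 = 0.08853.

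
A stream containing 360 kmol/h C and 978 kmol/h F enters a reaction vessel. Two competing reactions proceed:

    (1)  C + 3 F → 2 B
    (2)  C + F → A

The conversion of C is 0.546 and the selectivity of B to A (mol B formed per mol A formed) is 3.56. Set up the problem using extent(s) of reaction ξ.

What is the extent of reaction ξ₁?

Conversion of C: C consumed = 0.546 × 360 = 196.6 kmol/h = 1ξ₁ + 1ξ₂.
Selectivity: 2ξ₁ / (1ξ₂) = 3.56 → ξ₁ = 1.78 ξ₂.
Substitute: (1·1.78 + 1) ξ₂ = 196.6 → ξ₂ = 70.71 kmol/h, ξ₁ = 125.9 kmol/h.
Outlet amounts (n = n₀ + Σ ν·ξ):
  C: 360 − 1(125.9) − 1(70.71) = 163.4
  F: 978 − 3(125.9) − 1(70.71) = 529.7
  B: 0 + 2(125.9) = 251.7
  A: 0 + 1(70.71) = 70.71

ξ₁ = 126 kmol/h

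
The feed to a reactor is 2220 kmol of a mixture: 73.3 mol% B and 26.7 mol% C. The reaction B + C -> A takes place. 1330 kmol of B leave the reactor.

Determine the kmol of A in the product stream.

297 kmol

For B: n = n₀ − 1ξ → 1330 = 1627 − 1ξ, giving ξ = 297.3 kmol.
Outlet amounts (n = n₀ + ν ξ):
  B: 1627 − 1(297.3) = 1330
  C: 592.7 − 1(297.3) = 295.5
  A: 0 + 1(297.3) = 297.3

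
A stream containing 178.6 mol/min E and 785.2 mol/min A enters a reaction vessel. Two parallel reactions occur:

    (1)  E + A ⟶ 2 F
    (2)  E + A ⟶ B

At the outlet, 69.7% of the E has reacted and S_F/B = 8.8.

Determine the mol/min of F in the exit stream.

Conversion of E: E consumed = 0.697 × 178.6 = 124.5 mol/min = 1ξ₁ + 1ξ₂.
Selectivity: 2ξ₁ / (1ξ₂) = 8.8 → ξ₁ = 4.4 ξ₂.
Substitute: (1·4.4 + 1) ξ₂ = 124.5 → ξ₂ = 23.05 mol/min, ξ₁ = 101.4 mol/min.
Outlet amounts (n = n₀ + Σ ν·ξ):
  E: 178.6 − 1(101.4) − 1(23.05) = 54.12
  A: 785.2 − 1(101.4) − 1(23.05) = 660.7
  F: 0 + 2(101.4) = 202.9
  B: 0 + 1(23.05) = 23.05

203 mol/min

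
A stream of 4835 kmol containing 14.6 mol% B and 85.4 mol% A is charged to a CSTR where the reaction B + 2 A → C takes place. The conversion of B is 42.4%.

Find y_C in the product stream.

B reacted = 0.424 × 705.9 = 299.3 kmol; ν_B = −1, so ξ = 299.3/1 = 299.3 kmol.
Outlet amounts (n = n₀ + ν ξ):
  B: 705.9 − 1(299.3) = 406.6
  A: 4129 − 2(299.3) = 3530
  C: 0 + 1(299.3) = 299.3
Total out = 4236 kmol; y_C = 299.3 / 4236 = 0.07065.

0.0707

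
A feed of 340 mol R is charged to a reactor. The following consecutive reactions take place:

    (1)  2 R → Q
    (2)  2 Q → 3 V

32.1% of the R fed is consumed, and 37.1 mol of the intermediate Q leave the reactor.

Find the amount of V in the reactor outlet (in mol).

Conversion of R: R consumed = 2ξ₁ = 0.321 × 340 → ξ₁ = 54.57 mol.
Q balance: n_Q = 0 + 1ξ₁ − 2ξ₂ = 37.1 → ξ₂ = (1·54.57 − 37.1)/2 = 8.735 mol.
Outlet amounts (n = n₀ + Σ ν·ξ):
  R: 340 − 2(54.57) = 230.9
  Q: 0 + 1(54.57) − 2(8.735) = 37.1
  V: 0 + 3(8.735) = 26.2

26.2 mol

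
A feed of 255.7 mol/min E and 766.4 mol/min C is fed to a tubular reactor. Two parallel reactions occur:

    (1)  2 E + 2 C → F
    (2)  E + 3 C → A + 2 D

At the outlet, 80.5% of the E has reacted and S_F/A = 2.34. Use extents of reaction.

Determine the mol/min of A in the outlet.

Conversion of E: E consumed = 0.805 × 255.7 = 205.8 mol/min = 2ξ₁ + 1ξ₂.
Selectivity: 1ξ₁ / (1ξ₂) = 2.34 → ξ₁ = 2.34 ξ₂.
Substitute: (2·2.34 + 1) ξ₂ = 205.8 → ξ₂ = 36.24 mol/min, ξ₁ = 84.8 mol/min.
Outlet amounts (n = n₀ + Σ ν·ξ):
  E: 255.7 − 2(84.8) − 1(36.24) = 49.86
  C: 766.4 − 2(84.8) − 3(36.24) = 488.1
  F: 0 + 1(84.8) = 84.8
  A: 0 + 1(36.24) = 36.24
  D: 0 + 2(36.24) = 72.48

36.2 mol/min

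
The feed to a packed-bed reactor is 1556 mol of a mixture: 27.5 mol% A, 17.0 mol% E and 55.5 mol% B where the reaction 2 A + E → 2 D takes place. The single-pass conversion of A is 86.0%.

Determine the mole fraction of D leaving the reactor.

0.268

A reacted = 0.86 × 427.9 = 368 mol; ν_A = −2, so ξ = 368/2 = 184 mol.
Outlet amounts (n = n₀ + ν ξ):
  A: 427.9 − 2(184) = 59.91
  E: 264.5 − 1(184) = 80.52
  D: 0 + 2(184) = 368
  B: 863.6 (inert)
Total out = 1372 mol; y_D = 368 / 1372 = 0.2682.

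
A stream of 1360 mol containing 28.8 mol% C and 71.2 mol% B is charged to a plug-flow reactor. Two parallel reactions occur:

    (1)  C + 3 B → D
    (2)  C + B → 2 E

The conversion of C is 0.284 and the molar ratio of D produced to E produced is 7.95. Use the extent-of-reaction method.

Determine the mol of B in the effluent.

648 mol

Conversion of C: C consumed = 0.284 × 391.7 = 111.2 mol = 1ξ₁ + 1ξ₂.
Selectivity: 1ξ₁ / (2ξ₂) = 7.95 → ξ₁ = 15.9 ξ₂.
Substitute: (1·15.9 + 1) ξ₂ = 111.2 → ξ₂ = 6.582 mol, ξ₁ = 104.7 mol.
Outlet amounts (n = n₀ + Σ ν·ξ):
  C: 391.7 − 1(104.7) − 1(6.582) = 280.4
  B: 968.3 − 3(104.7) − 1(6.582) = 647.8
  D: 0 + 1(104.7) = 104.7
  E: 0 + 2(6.582) = 13.16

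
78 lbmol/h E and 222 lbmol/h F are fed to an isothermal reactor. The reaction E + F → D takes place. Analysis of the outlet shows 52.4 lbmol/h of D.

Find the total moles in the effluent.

248 lbmol/h

For D: n = n₀ + 1ξ → 52.4 = 0 + 1ξ, giving ξ = 52.4 lbmol/h.
Outlet amounts (n = n₀ + ν ξ):
  E: 78 − 1(52.4) = 25.6
  F: 222 − 1(52.4) = 169.6
  D: 0 + 1(52.4) = 52.4
Total out = 25.6 + 169.6 + 52.4 = 247.6 lbmol/h.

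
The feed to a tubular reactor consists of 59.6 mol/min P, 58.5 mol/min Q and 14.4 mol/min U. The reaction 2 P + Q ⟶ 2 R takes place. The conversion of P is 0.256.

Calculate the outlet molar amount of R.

15.3 mol/min

P reacted = 0.256 × 59.6 = 15.26 mol/min; ν_P = −2, so ξ = 15.26/2 = 7.629 mol/min.
Outlet amounts (n = n₀ + ν ξ):
  P: 59.6 − 2(7.629) = 44.34
  Q: 58.5 − 1(7.629) = 50.87
  R: 0 + 2(7.629) = 15.26
  U: 14.4 (inert)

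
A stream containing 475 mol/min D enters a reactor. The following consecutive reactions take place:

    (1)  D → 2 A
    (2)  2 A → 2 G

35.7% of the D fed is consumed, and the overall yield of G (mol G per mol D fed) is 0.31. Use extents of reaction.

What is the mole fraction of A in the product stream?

Conversion of D: D consumed = 1ξ₁ = 0.357 × 475 → ξ₁ = 169.6 mol/min.
Yield of G: 2ξ₂ / 475 = 0.31 → ξ₂ = 73.62 mol/min.
Outlet amounts (n = n₀ + Σ ν·ξ):
  D: 475 − 1(169.6) = 305.4
  A: 0 + 2(169.6) − 2(73.62) = 191.9
  G: 0 + 2(73.62) = 147.2
Total out = 644.6 mol/min; y_A = 191.9 / 644.6 = 0.2977.

0.298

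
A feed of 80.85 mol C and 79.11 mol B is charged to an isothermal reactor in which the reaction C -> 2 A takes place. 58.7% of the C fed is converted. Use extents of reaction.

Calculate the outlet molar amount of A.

C reacted = 0.587 × 80.85 = 47.46 mol; ν_C = −1, so ξ = 47.46/1 = 47.46 mol.
Outlet amounts (n = n₀ + ν ξ):
  C: 80.85 − 1(47.46) = 33.39
  A: 0 + 2(47.46) = 94.92
  B: 79.11 (inert)

94.9 mol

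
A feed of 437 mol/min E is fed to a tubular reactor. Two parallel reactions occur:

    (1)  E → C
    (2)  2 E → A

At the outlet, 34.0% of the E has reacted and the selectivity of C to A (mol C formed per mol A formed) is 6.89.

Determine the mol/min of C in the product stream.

Conversion of E: E consumed = 0.34 × 437 = 148.6 mol/min = 1ξ₁ + 2ξ₂.
Selectivity: 1ξ₁ / (1ξ₂) = 6.89 → ξ₁ = 6.89 ξ₂.
Substitute: (1·6.89 + 2) ξ₂ = 148.6 → ξ₂ = 16.71 mol/min, ξ₁ = 115.2 mol/min.
Outlet amounts (n = n₀ + Σ ν·ξ):
  E: 437 − 1(115.2) − 2(16.71) = 288.4
  C: 0 + 1(115.2) = 115.2
  A: 0 + 1(16.71) = 16.71

115 mol/min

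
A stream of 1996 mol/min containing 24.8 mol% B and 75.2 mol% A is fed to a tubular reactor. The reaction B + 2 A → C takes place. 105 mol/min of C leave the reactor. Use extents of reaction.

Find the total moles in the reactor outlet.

1790 mol/min

For C: n = n₀ + 1ξ → 105 = 0 + 1ξ, giving ξ = 105 mol/min.
Outlet amounts (n = n₀ + ν ξ):
  B: 495 − 1(105) = 390
  A: 1501 − 2(105) = 1291
  C: 0 + 1(105) = 105
Total out = 390 + 1291 + 105 = 1786 mol/min.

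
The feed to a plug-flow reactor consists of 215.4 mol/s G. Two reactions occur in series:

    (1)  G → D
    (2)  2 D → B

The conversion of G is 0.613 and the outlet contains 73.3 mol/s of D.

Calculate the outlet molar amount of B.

Conversion of G: G consumed = 1ξ₁ = 0.613 × 215.4 → ξ₁ = 132 mol/s.
D balance: n_D = 0 + 1ξ₁ − 2ξ₂ = 73.3 → ξ₂ = (1·132 − 73.3)/2 = 29.37 mol/s.
Outlet amounts (n = n₀ + Σ ν·ξ):
  G: 215.4 − 1(132) = 83.36
  D: 0 + 1(132) − 2(29.37) = 73.3
  B: 0 + 1(29.37) = 29.37

29.4 mol/s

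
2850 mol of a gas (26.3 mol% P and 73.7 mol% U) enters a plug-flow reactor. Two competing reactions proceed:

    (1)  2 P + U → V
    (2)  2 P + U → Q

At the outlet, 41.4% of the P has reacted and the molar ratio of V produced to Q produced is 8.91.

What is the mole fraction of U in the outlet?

0.766

Conversion of P: P consumed = 0.414 × 749.5 = 310.3 mol = 2ξ₁ + 2ξ₂.
Selectivity: 1ξ₁ / (1ξ₂) = 8.91 → ξ₁ = 8.91 ξ₂.
Substitute: (2·8.91 + 2) ξ₂ = 310.3 → ξ₂ = 15.66 mol, ξ₁ = 139.5 mol.
Outlet amounts (n = n₀ + Σ ν·ξ):
  P: 749.5 − 2(139.5) − 2(15.66) = 439.2
  U: 2100 − 1(139.5) − 1(15.66) = 1945
  V: 0 + 1(139.5) = 139.5
  Q: 0 + 1(15.66) = 15.66
Total out = 2540 mol; y_U = 1945 / 2540 = 0.766.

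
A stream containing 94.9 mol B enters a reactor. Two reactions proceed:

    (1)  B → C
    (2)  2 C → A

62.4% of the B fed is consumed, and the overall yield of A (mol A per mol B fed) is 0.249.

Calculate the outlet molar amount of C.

Conversion of B: B consumed = 1ξ₁ = 0.624 × 94.9 → ξ₁ = 59.22 mol.
Yield of A: 1ξ₂ / 94.9 = 0.249 → ξ₂ = 23.63 mol.
Outlet amounts (n = n₀ + Σ ν·ξ):
  B: 94.9 − 1(59.22) = 35.68
  C: 0 + 1(59.22) − 2(23.63) = 11.96
  A: 0 + 1(23.63) = 23.63

12 mol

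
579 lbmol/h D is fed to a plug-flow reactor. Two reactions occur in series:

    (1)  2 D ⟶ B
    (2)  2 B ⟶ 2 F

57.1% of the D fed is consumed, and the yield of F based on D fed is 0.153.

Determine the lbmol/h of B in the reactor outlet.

76.7 lbmol/h

Conversion of D: D consumed = 2ξ₁ = 0.571 × 579 → ξ₁ = 165.3 lbmol/h.
Yield of F: 2ξ₂ / 579 = 0.153 → ξ₂ = 44.29 lbmol/h.
Outlet amounts (n = n₀ + Σ ν·ξ):
  D: 579 − 2(165.3) = 248.4
  B: 0 + 1(165.3) − 2(44.29) = 76.72
  F: 0 + 2(44.29) = 88.59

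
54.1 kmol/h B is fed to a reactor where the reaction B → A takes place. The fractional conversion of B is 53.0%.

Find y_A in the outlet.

0.53

B reacted = 0.53 × 54.1 = 28.67 kmol/h; ν_B = −1, so ξ = 28.67/1 = 28.67 kmol/h.
Outlet amounts (n = n₀ + ν ξ):
  B: 54.1 − 1(28.67) = 25.43
  A: 0 + 1(28.67) = 28.67
Total out = 54.1 kmol/h; y_A = 28.67 / 54.1 = 0.53.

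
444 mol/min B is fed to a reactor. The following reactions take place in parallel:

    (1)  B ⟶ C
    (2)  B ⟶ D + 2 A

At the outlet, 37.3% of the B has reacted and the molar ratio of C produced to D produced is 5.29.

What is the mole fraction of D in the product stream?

0.053

Conversion of B: B consumed = 0.373 × 444 = 165.6 mol/min = 1ξ₁ + 1ξ₂.
Selectivity: 1ξ₁ / (1ξ₂) = 5.29 → ξ₁ = 5.29 ξ₂.
Substitute: (1·5.29 + 1) ξ₂ = 165.6 → ξ₂ = 26.33 mol/min, ξ₁ = 139.3 mol/min.
Outlet amounts (n = n₀ + Σ ν·ξ):
  B: 444 − 1(139.3) − 1(26.33) = 278.4
  C: 0 + 1(139.3) = 139.3
  D: 0 + 1(26.33) = 26.33
  A: 0 + 2(26.33) = 52.66
Total out = 496.7 mol/min; y_D = 26.33 / 496.7 = 0.05301.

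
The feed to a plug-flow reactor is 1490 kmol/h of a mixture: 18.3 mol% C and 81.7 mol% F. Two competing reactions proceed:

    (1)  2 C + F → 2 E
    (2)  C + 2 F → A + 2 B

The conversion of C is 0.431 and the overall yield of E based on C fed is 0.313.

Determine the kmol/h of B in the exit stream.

64.4 kmol/h

Yield of E: 2ξ₁ / 272.7 = 0.313 → ξ₁ = 42.67 kmol/h.
Conversion of C: 2ξ₁ + 1ξ₂ = 0.431 × 272.7 = 117.5 → ξ₂ = 32.18 kmol/h.
Outlet amounts (n = n₀ + Σ ν·ξ):
  C: 272.7 − 2(42.67) − 1(32.18) = 155.1
  F: 1217 − 1(42.67) − 2(32.18) = 1110
  E: 0 + 2(42.67) = 85.35
  A: 0 + 1(32.18) = 32.18
  B: 0 + 2(32.18) = 64.35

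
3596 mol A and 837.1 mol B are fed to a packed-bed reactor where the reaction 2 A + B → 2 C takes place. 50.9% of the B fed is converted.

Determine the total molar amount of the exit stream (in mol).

B reacted = 0.509 × 837.1 = 426.1 mol; ν_B = −1, so ξ = 426.1/1 = 426.1 mol.
Outlet amounts (n = n₀ + ν ξ):
  A: 3596 − 2(426.1) = 2744
  B: 837.1 − 1(426.1) = 411
  C: 0 + 2(426.1) = 852.2
Total out = 2744 + 411 + 852.2 = 4007 mol.

4010 mol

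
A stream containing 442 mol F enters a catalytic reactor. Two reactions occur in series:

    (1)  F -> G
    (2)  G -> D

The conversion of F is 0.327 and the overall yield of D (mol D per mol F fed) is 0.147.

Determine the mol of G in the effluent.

Conversion of F: F consumed = 1ξ₁ = 0.327 × 442 → ξ₁ = 144.5 mol.
Yield of D: 1ξ₂ / 442 = 0.147 → ξ₂ = 64.97 mol.
Outlet amounts (n = n₀ + Σ ν·ξ):
  F: 442 − 1(144.5) = 297.5
  G: 0 + 1(144.5) − 1(64.97) = 79.56
  D: 0 + 1(64.97) = 64.97

79.6 mol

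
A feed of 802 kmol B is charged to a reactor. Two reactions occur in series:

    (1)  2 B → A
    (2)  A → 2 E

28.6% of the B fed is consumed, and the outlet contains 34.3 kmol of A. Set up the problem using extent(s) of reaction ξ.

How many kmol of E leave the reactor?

161 kmol

Conversion of B: B consumed = 2ξ₁ = 0.286 × 802 → ξ₁ = 114.7 kmol.
A balance: n_A = 0 + 1ξ₁ − 1ξ₂ = 34.3 → ξ₂ = (1·114.7 − 34.3)/1 = 80.39 kmol.
Outlet amounts (n = n₀ + Σ ν·ξ):
  B: 802 − 2(114.7) = 572.6
  A: 0 + 1(114.7) − 1(80.39) = 34.3
  E: 0 + 2(80.39) = 160.8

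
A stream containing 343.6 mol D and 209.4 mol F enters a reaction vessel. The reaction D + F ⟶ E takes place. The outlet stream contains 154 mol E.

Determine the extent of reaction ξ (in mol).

For E: n = n₀ + 1ξ → 154 = 0 + 1ξ, giving ξ = 154 mol.
Outlet amounts (n = n₀ + ν ξ):
  D: 343.6 − 1(154) = 189.6
  F: 209.4 − 1(154) = 55.4
  E: 0 + 1(154) = 154

ξ = 154 mol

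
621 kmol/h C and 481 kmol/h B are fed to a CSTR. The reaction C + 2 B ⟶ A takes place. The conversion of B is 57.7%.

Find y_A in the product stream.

0.168

B reacted = 0.577 × 481 = 277.5 kmol/h; ν_B = −2, so ξ = 277.5/2 = 138.8 kmol/h.
Outlet amounts (n = n₀ + ν ξ):
  C: 621 − 1(138.8) = 482.2
  B: 481 − 2(138.8) = 203.5
  A: 0 + 1(138.8) = 138.8
Total out = 824.5 kmol/h; y_A = 138.8 / 824.5 = 0.1683.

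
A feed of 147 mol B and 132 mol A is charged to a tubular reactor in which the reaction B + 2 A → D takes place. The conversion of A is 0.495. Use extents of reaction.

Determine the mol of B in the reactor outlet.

A reacted = 0.495 × 132 = 65.34 mol; ν_A = −2, so ξ = 65.34/2 = 32.67 mol.
Outlet amounts (n = n₀ + ν ξ):
  B: 147 − 1(32.67) = 114.3
  A: 132 − 2(32.67) = 66.66
  D: 0 + 1(32.67) = 32.67

114 mol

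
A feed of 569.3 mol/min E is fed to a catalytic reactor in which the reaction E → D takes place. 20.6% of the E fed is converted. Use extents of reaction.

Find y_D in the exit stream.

0.206

E reacted = 0.206 × 569.3 = 117.3 mol/min; ν_E = −1, so ξ = 117.3/1 = 117.3 mol/min.
Outlet amounts (n = n₀ + ν ξ):
  E: 569.3 − 1(117.3) = 452
  D: 0 + 1(117.3) = 117.3
Total out = 569.3 mol/min; y_D = 117.3 / 569.3 = 0.206.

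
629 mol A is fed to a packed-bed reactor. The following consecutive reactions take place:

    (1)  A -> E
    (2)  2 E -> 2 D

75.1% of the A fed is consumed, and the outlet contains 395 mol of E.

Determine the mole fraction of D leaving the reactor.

Conversion of A: A consumed = 1ξ₁ = 0.751 × 629 → ξ₁ = 472.4 mol.
E balance: n_E = 0 + 1ξ₁ − 2ξ₂ = 395 → ξ₂ = (1·472.4 − 395)/2 = 38.69 mol.
Outlet amounts (n = n₀ + Σ ν·ξ):
  A: 629 − 1(472.4) = 156.6
  E: 0 + 1(472.4) − 2(38.69) = 395
  D: 0 + 2(38.69) = 77.38
Total out = 629 mol; y_D = 77.38 / 629 = 0.123.

0.123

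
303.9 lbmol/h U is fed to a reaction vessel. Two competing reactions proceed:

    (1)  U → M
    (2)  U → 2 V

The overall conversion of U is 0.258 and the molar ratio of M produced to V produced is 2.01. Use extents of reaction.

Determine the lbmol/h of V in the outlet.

31.2 lbmol/h

Conversion of U: U consumed = 0.258 × 303.9 = 78.41 lbmol/h = 1ξ₁ + 1ξ₂.
Selectivity: 1ξ₁ / (2ξ₂) = 2.01 → ξ₁ = 4.02 ξ₂.
Substitute: (1·4.02 + 1) ξ₂ = 78.41 → ξ₂ = 15.62 lbmol/h, ξ₁ = 62.79 lbmol/h.
Outlet amounts (n = n₀ + Σ ν·ξ):
  U: 303.9 − 1(62.79) − 1(15.62) = 225.5
  M: 0 + 1(62.79) = 62.79
  V: 0 + 2(15.62) = 31.24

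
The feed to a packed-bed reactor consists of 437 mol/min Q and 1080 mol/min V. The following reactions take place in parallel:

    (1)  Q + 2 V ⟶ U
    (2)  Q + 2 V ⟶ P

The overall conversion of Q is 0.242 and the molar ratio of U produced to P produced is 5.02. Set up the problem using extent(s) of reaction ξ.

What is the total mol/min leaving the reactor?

1310 mol/min

Conversion of Q: Q consumed = 0.242 × 437 = 105.8 mol/min = 1ξ₁ + 1ξ₂.
Selectivity: 1ξ₁ / (1ξ₂) = 5.02 → ξ₁ = 5.02 ξ₂.
Substitute: (1·5.02 + 1) ξ₂ = 105.8 → ξ₂ = 17.57 mol/min, ξ₁ = 88.19 mol/min.
Outlet amounts (n = n₀ + Σ ν·ξ):
  Q: 437 − 1(88.19) − 1(17.57) = 331.2
  V: 1080 − 2(88.19) − 2(17.57) = 868.5
  U: 0 + 1(88.19) = 88.19
  P: 0 + 1(17.57) = 17.57
Total out = 331.2 + 868.5 + 88.19 + 17.57 = 1305 mol/min.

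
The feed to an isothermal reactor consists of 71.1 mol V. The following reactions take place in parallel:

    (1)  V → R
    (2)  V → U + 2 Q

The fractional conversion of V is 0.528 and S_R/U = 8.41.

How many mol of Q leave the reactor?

7.98 mol

Conversion of V: V consumed = 0.528 × 71.1 = 37.54 mol = 1ξ₁ + 1ξ₂.
Selectivity: 1ξ₁ / (1ξ₂) = 8.41 → ξ₁ = 8.41 ξ₂.
Substitute: (1·8.41 + 1) ξ₂ = 37.54 → ξ₂ = 3.989 mol, ξ₁ = 33.55 mol.
Outlet amounts (n = n₀ + Σ ν·ξ):
  V: 71.1 − 1(33.55) − 1(3.989) = 33.56
  R: 0 + 1(33.55) = 33.55
  U: 0 + 1(3.989) = 3.989
  Q: 0 + 2(3.989) = 7.979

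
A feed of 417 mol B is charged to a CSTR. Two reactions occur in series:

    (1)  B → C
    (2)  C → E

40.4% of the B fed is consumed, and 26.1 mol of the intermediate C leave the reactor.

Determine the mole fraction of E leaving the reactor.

Conversion of B: B consumed = 1ξ₁ = 0.404 × 417 → ξ₁ = 168.5 mol.
C balance: n_C = 0 + 1ξ₁ − 1ξ₂ = 26.1 → ξ₂ = (1·168.5 − 26.1)/1 = 142.4 mol.
Outlet amounts (n = n₀ + Σ ν·ξ):
  B: 417 − 1(168.5) = 248.5
  C: 0 + 1(168.5) − 1(142.4) = 26.1
  E: 0 + 1(142.4) = 142.4
Total out = 417 mol; y_E = 142.4 / 417 = 0.3414.

0.341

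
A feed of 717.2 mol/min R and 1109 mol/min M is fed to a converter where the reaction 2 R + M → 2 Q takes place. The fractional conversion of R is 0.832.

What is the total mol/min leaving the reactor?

1530 mol/min

R reacted = 0.832 × 717.2 = 596.7 mol/min; ν_R = −2, so ξ = 596.7/2 = 298.4 mol/min.
Outlet amounts (n = n₀ + ν ξ):
  R: 717.2 − 2(298.4) = 120.5
  M: 1109 − 1(298.4) = 810.6
  Q: 0 + 2(298.4) = 596.7
Total out = 120.5 + 810.6 + 596.7 = 1528 mol/min.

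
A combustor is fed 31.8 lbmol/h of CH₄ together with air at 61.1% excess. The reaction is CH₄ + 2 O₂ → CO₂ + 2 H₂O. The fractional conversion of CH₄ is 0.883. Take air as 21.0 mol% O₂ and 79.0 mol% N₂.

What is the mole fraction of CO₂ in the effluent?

Stoichiometric O₂ = 2 × 31.8 = 63.6 lbmol/h; O₂ fed = 63.6 × 1.611 = 102.5 lbmol/h.
N₂ fed = 102.5 × 79/21 = 385.4 lbmol/h.
Fuel reacted = 0.883 × 31.8 → ξ = 28.08 lbmol/h.
Outlet (n = n₀ + ν ξ):
  CH₄: 31.8 − 1(28.08) = 3.721
  O₂: 102.5 − 2(28.08) = 46.3
  N₂: 385.4 (inert)
  CO₂: 0 + 1(28.08) = 28.08
  H₂O: 0 + 2(28.08) = 56.16
Total out = 519.7 lbmol/h; y_CO₂ = 28.08 / 519.7 = 0.05403.

0.054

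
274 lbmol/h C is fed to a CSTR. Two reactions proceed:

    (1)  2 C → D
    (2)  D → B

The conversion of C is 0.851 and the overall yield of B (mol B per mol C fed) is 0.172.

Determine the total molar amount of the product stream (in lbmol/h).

157 lbmol/h

Conversion of C: C consumed = 2ξ₁ = 0.851 × 274 → ξ₁ = 116.6 lbmol/h.
Yield of B: 1ξ₂ / 274 = 0.172 → ξ₂ = 47.13 lbmol/h.
Outlet amounts (n = n₀ + Σ ν·ξ):
  C: 274 − 2(116.6) = 40.83
  D: 0 + 1(116.6) − 1(47.13) = 69.46
  B: 0 + 1(47.13) = 47.13
Total out = 40.83 + 69.46 + 47.13 = 157.4 lbmol/h.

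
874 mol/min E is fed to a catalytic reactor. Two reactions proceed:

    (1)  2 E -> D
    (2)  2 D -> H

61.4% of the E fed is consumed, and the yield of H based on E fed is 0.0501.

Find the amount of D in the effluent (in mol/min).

181 mol/min

Conversion of E: E consumed = 2ξ₁ = 0.614 × 874 → ξ₁ = 268.3 mol/min.
Yield of H: 1ξ₂ / 874 = 0.0501 → ξ₂ = 43.79 mol/min.
Outlet amounts (n = n₀ + Σ ν·ξ):
  E: 874 − 2(268.3) = 337.4
  D: 0 + 1(268.3) − 2(43.79) = 180.7
  H: 0 + 1(43.79) = 43.79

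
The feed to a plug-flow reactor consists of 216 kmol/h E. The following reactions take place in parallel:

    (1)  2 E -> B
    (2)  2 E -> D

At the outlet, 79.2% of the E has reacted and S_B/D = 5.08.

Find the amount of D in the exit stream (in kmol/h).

Conversion of E: E consumed = 0.792 × 216 = 171.1 kmol/h = 2ξ₁ + 2ξ₂.
Selectivity: 1ξ₁ / (1ξ₂) = 5.08 → ξ₁ = 5.08 ξ₂.
Substitute: (2·5.08 + 2) ξ₂ = 171.1 → ξ₂ = 14.07 kmol/h, ξ₁ = 71.47 kmol/h.
Outlet amounts (n = n₀ + Σ ν·ξ):
  E: 216 − 2(71.47) − 2(14.07) = 44.93
  B: 0 + 1(71.47) = 71.47
  D: 0 + 1(14.07) = 14.07

14.1 kmol/h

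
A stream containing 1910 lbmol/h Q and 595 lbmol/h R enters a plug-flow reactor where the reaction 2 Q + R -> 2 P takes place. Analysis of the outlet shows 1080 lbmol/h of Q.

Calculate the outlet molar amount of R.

180 lbmol/h

For Q: n = n₀ − 2ξ → 1080 = 1910 − 2ξ, giving ξ = 415 lbmol/h.
Outlet amounts (n = n₀ + ν ξ):
  Q: 1910 − 2(415) = 1080
  R: 595 − 1(415) = 180
  P: 0 + 2(415) = 830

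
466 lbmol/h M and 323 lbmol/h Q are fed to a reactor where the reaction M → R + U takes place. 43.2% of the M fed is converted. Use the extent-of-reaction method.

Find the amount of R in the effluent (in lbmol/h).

M reacted = 0.432 × 466 = 201.3 lbmol/h; ν_M = −1, so ξ = 201.3/1 = 201.3 lbmol/h.
Outlet amounts (n = n₀ + ν ξ):
  M: 466 − 1(201.3) = 264.7
  R: 0 + 1(201.3) = 201.3
  U: 0 + 1(201.3) = 201.3
  Q: 323 (inert)

201 lbmol/h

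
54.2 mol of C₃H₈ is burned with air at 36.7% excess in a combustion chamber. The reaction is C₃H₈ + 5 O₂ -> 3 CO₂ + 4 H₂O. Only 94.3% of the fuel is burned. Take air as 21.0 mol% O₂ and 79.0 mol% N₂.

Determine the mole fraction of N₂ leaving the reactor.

Stoichiometric O₂ = 5 × 54.2 = 271 mol; O₂ fed = 271 × 1.367 = 370.5 mol.
N₂ fed = 370.5 × 79/21 = 1394 mol.
Fuel reacted = 0.943 × 54.2 → ξ = 51.11 mol.
Outlet (n = n₀ + ν ξ):
  C₃H₈: 54.2 − 1(51.11) = 3.089
  O₂: 370.5 − 5(51.11) = 114.9
  N₂: 1394 (inert)
  CO₂: 0 + 3(51.11) = 153.3
  H₂O: 0 + 4(51.11) = 204.4
Total out = 1869 mol; y_N₂ = 1394 / 1869 = 0.7455.

0.745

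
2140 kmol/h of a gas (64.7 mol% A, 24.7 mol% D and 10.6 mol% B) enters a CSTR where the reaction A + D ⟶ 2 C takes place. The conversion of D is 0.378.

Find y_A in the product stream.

D reacted = 0.378 × 528.6 = 199.8 kmol/h; ν_D = −1, so ξ = 199.8/1 = 199.8 kmol/h.
Outlet amounts (n = n₀ + ν ξ):
  A: 1385 − 1(199.8) = 1185
  D: 528.6 − 1(199.8) = 328.8
  C: 0 + 2(199.8) = 399.6
  B: 226.8 (inert)
Total out = 2140 kmol/h; y_A = 1185 / 2140 = 0.5536.

0.554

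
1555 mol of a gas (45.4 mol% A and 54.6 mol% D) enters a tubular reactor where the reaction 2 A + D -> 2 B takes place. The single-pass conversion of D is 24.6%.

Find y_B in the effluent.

D reacted = 0.246 × 849 = 208.9 mol; ν_D = −1, so ξ = 208.9/1 = 208.9 mol.
Outlet amounts (n = n₀ + ν ξ):
  A: 706 − 2(208.9) = 288.2
  D: 849 − 1(208.9) = 640.2
  B: 0 + 2(208.9) = 417.7
Total out = 1346 mol; y_B = 417.7 / 1346 = 0.3103.

0.31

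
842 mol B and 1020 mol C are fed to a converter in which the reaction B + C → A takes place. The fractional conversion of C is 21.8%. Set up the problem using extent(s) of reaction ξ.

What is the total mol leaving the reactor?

1640 mol

C reacted = 0.218 × 1020 = 222.4 mol; ν_C = −1, so ξ = 222.4/1 = 222.4 mol.
Outlet amounts (n = n₀ + ν ξ):
  B: 842 − 1(222.4) = 619.6
  C: 1020 − 1(222.4) = 797.6
  A: 0 + 1(222.4) = 222.4
Total out = 619.6 + 797.6 + 222.4 = 1640 mol.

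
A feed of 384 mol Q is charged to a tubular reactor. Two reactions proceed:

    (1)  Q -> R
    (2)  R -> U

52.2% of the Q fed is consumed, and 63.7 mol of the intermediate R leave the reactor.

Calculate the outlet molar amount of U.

Conversion of Q: Q consumed = 1ξ₁ = 0.522 × 384 → ξ₁ = 200.4 mol.
R balance: n_R = 0 + 1ξ₁ − 1ξ₂ = 63.7 → ξ₂ = (1·200.4 − 63.7)/1 = 136.7 mol.
Outlet amounts (n = n₀ + Σ ν·ξ):
  Q: 384 − 1(200.4) = 183.6
  R: 0 + 1(200.4) − 1(136.7) = 63.7
  U: 0 + 1(136.7) = 136.7

137 mol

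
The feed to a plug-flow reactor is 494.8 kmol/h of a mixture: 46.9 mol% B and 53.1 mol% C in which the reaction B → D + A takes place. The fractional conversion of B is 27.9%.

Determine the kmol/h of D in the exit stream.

64.7 kmol/h

B reacted = 0.279 × 232.1 = 64.75 kmol/h; ν_B = −1, so ξ = 64.75/1 = 64.75 kmol/h.
Outlet amounts (n = n₀ + ν ξ):
  B: 232.1 − 1(64.75) = 167.3
  D: 0 + 1(64.75) = 64.75
  A: 0 + 1(64.75) = 64.75
  C: 262.7 (inert)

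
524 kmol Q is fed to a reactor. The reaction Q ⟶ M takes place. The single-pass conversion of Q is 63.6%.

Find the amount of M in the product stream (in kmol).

Q reacted = 0.636 × 524 = 333.3 kmol; ν_Q = −1, so ξ = 333.3/1 = 333.3 kmol.
Outlet amounts (n = n₀ + ν ξ):
  Q: 524 − 1(333.3) = 190.7
  M: 0 + 1(333.3) = 333.3

333 kmol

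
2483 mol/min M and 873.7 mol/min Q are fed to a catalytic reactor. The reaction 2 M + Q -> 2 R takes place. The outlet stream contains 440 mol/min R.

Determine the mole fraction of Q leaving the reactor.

For R: n = n₀ + 2ξ → 440 = 0 + 2ξ, giving ξ = 220 mol/min.
Outlet amounts (n = n₀ + ν ξ):
  M: 2483 − 2(220) = 2043
  Q: 873.7 − 1(220) = 653.7
  R: 0 + 2(220) = 440
Total out = 3137 mol/min; y_Q = 653.7 / 3137 = 0.2084.

0.208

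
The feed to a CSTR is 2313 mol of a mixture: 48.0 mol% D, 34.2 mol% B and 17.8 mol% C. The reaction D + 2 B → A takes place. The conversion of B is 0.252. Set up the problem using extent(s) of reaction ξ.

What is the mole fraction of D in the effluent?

0.478

B reacted = 0.252 × 791 = 199.3 mol; ν_B = −2, so ξ = 199.3/2 = 99.67 mol.
Outlet amounts (n = n₀ + ν ξ):
  D: 1110 − 1(99.67) = 1011
  B: 791 − 2(99.67) = 591.7
  A: 0 + 1(99.67) = 99.67
  C: 411.7 (inert)
Total out = 2114 mol; y_D = 1011 / 2114 = 0.4781.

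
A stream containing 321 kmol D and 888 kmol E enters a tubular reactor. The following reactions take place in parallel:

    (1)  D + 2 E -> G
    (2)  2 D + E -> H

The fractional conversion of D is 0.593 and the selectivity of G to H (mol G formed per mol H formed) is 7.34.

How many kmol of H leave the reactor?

Conversion of D: D consumed = 0.593 × 321 = 190.4 kmol = 1ξ₁ + 2ξ₂.
Selectivity: 1ξ₁ / (1ξ₂) = 7.34 → ξ₁ = 7.34 ξ₂.
Substitute: (1·7.34 + 2) ξ₂ = 190.4 → ξ₂ = 20.38 kmol, ξ₁ = 149.6 kmol.
Outlet amounts (n = n₀ + Σ ν·ξ):
  D: 321 − 1(149.6) − 2(20.38) = 130.6
  E: 888 − 2(149.6) − 1(20.38) = 568.4
  G: 0 + 1(149.6) = 149.6
  H: 0 + 1(20.38) = 20.38

20.4 kmol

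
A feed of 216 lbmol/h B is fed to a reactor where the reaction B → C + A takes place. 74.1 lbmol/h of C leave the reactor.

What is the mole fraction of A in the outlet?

For C: n = n₀ + 1ξ → 74.1 = 0 + 1ξ, giving ξ = 74.1 lbmol/h.
Outlet amounts (n = n₀ + ν ξ):
  B: 216 − 1(74.1) = 141.9
  C: 0 + 1(74.1) = 74.1
  A: 0 + 1(74.1) = 74.1
Total out = 290.1 lbmol/h; y_A = 74.1 / 290.1 = 0.2554.

0.255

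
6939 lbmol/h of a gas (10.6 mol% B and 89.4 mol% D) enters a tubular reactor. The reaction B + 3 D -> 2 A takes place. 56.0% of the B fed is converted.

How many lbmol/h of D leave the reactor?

4970 lbmol/h

B reacted = 0.56 × 735.5 = 411.9 lbmol/h; ν_B = −1, so ξ = 411.9/1 = 411.9 lbmol/h.
Outlet amounts (n = n₀ + ν ξ):
  B: 735.5 − 1(411.9) = 323.6
  D: 6203 − 3(411.9) = 4968
  A: 0 + 2(411.9) = 823.8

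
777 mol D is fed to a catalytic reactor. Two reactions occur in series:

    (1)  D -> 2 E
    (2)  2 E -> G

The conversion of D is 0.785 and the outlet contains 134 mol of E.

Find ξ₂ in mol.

ξ₂ = 543 mol

Conversion of D: D consumed = 1ξ₁ = 0.785 × 777 → ξ₁ = 609.9 mol.
E balance: n_E = 0 + 2ξ₁ − 2ξ₂ = 134 → ξ₂ = (2·609.9 − 134)/2 = 542.9 mol.
Outlet amounts (n = n₀ + Σ ν·ξ):
  D: 777 − 1(609.9) = 167.1
  E: 0 + 2(609.9) − 2(542.9) = 134
  G: 0 + 1(542.9) = 542.9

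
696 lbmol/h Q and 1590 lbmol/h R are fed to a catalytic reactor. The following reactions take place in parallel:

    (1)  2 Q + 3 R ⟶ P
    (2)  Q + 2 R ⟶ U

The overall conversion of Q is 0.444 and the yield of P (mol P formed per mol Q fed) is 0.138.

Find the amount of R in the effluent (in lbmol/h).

1070 lbmol/h

Yield of P: 1ξ₁ / 696 = 0.138 → ξ₁ = 96.05 lbmol/h.
Conversion of Q: 2ξ₁ + 1ξ₂ = 0.444 × 696 = 309 → ξ₂ = 116.9 lbmol/h.
Outlet amounts (n = n₀ + Σ ν·ξ):
  Q: 696 − 2(96.05) − 1(116.9) = 387
  R: 1590 − 3(96.05) − 2(116.9) = 1068
  P: 0 + 1(96.05) = 96.05
  U: 0 + 1(116.9) = 116.9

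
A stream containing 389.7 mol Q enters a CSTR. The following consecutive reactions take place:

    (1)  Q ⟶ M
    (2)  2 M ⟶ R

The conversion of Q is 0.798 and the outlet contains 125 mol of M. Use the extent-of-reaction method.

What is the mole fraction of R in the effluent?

Conversion of Q: Q consumed = 1ξ₁ = 0.798 × 389.7 → ξ₁ = 311 mol.
M balance: n_M = 0 + 1ξ₁ − 2ξ₂ = 125 → ξ₂ = (1·311 − 125)/2 = 92.99 mol.
Outlet amounts (n = n₀ + Σ ν·ξ):
  Q: 389.7 − 1(311) = 78.72
  M: 0 + 1(311) − 2(92.99) = 125
  R: 0 + 1(92.99) = 92.99
Total out = 296.7 mol; y_R = 92.99 / 296.7 = 0.3134.

0.313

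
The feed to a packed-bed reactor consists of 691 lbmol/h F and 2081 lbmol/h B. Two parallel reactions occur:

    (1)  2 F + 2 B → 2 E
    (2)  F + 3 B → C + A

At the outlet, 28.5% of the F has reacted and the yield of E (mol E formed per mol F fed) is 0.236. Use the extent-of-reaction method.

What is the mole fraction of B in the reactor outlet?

0.715

Yield of E: 2ξ₁ / 691 = 0.236 → ξ₁ = 81.54 lbmol/h.
Conversion of F: 2ξ₁ + 1ξ₂ = 0.285 × 691 = 196.9 → ξ₂ = 33.86 lbmol/h.
Outlet amounts (n = n₀ + Σ ν·ξ):
  F: 691 − 2(81.54) − 1(33.86) = 494.1
  B: 2081 − 2(81.54) − 3(33.86) = 1816
  E: 0 + 2(81.54) = 163.1
  C: 0 + 1(33.86) = 33.86
  A: 0 + 1(33.86) = 33.86
Total out = 2541 lbmol/h; y_B = 1816 / 2541 = 0.7148.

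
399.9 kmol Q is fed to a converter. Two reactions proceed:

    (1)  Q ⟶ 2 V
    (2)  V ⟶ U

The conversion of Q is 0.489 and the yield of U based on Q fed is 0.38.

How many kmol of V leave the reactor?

239 kmol

Conversion of Q: Q consumed = 1ξ₁ = 0.489 × 399.9 → ξ₁ = 195.6 kmol.
Yield of U: 1ξ₂ / 399.9 = 0.38 → ξ₂ = 152 kmol.
Outlet amounts (n = n₀ + Σ ν·ξ):
  Q: 399.9 − 1(195.6) = 204.3
  V: 0 + 2(195.6) − 1(152) = 239.1
  U: 0 + 1(152) = 152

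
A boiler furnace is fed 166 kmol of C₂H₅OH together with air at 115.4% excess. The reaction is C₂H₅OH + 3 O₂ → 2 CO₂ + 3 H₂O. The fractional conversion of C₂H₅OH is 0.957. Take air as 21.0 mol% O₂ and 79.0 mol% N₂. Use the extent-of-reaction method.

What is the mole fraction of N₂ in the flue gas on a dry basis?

0.814

Stoichiometric O₂ = 3 × 166 = 498 kmol; O₂ fed = 498 × 2.154 = 1073 kmol.
N₂ fed = 1073 × 79/21 = 4035 kmol.
Fuel reacted = 0.957 × 166 → ξ = 158.9 kmol.
Outlet (n = n₀ + ν ξ):
  C₂H₅OH: 166 − 1(158.9) = 7.138
  O₂: 1073 − 3(158.9) = 596.1
  N₂: 4035 (inert)
  CO₂: 0 + 2(158.9) = 317.7
  H₂O: 0 + 3(158.9) = 476.6
Dry total = 4956 kmol; y_N₂ (dry) = 4035 / 4956 = 0.8142.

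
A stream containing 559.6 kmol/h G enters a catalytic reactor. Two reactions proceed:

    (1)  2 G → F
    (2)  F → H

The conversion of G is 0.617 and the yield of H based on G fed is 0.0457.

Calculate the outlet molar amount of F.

Conversion of G: G consumed = 2ξ₁ = 0.617 × 559.6 → ξ₁ = 172.6 kmol/h.
Yield of H: 1ξ₂ / 559.6 = 0.0457 → ξ₂ = 25.57 kmol/h.
Outlet amounts (n = n₀ + Σ ν·ξ):
  G: 559.6 − 2(172.6) = 214.3
  F: 0 + 1(172.6) − 1(25.57) = 147.1
  H: 0 + 1(25.57) = 25.57

147 kmol/h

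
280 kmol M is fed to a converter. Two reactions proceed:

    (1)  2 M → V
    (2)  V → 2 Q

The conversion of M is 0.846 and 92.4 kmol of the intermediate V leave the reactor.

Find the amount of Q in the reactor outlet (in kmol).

Conversion of M: M consumed = 2ξ₁ = 0.846 × 280 → ξ₁ = 118.4 kmol.
V balance: n_V = 0 + 1ξ₁ − 1ξ₂ = 92.4 → ξ₂ = (1·118.4 − 92.4)/1 = 26.04 kmol.
Outlet amounts (n = n₀ + Σ ν·ξ):
  M: 280 − 2(118.4) = 43.12
  V: 0 + 1(118.4) − 1(26.04) = 92.4
  Q: 0 + 2(26.04) = 52.08

52.1 kmol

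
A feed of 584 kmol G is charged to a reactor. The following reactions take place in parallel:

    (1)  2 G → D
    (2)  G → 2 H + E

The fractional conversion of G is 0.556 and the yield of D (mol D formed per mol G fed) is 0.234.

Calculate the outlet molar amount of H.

Yield of D: 1ξ₁ / 584 = 0.234 → ξ₁ = 136.7 kmol.
Conversion of G: 2ξ₁ + 1ξ₂ = 0.556 × 584 = 324.7 → ξ₂ = 51.39 kmol.
Outlet amounts (n = n₀ + Σ ν·ξ):
  G: 584 − 2(136.7) − 1(51.39) = 259.3
  D: 0 + 1(136.7) = 136.7
  H: 0 + 2(51.39) = 102.8
  E: 0 + 1(51.39) = 51.39

103 kmol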